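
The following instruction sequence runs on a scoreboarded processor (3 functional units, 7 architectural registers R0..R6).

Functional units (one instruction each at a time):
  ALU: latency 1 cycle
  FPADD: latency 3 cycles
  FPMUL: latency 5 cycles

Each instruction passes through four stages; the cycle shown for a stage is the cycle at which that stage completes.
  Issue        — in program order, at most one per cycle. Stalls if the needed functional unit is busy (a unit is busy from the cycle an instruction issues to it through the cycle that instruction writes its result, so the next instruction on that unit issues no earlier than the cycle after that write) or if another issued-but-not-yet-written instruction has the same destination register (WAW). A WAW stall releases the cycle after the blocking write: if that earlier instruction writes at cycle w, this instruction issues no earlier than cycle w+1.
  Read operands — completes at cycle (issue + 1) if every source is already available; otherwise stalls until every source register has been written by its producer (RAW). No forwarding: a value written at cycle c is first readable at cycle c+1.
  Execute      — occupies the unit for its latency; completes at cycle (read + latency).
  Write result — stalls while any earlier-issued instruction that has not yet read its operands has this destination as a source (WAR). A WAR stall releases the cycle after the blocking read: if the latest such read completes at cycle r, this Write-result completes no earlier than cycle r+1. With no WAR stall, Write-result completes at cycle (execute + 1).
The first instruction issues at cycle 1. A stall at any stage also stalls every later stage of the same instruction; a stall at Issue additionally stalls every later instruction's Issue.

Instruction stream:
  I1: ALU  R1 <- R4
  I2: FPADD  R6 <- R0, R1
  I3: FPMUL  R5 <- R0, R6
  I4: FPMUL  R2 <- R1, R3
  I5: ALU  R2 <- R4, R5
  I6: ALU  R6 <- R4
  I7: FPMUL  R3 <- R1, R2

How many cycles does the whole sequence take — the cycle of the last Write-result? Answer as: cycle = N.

cycle = 37

I1  is:1  ro:2  ex:3  wr:4
I2  is:2  ro:5  ex:8  wr:9  — RAW R1: wait I1 write@4
I3  is:3  ro:10  ex:15  wr:16  — RAW R6: wait I2 write@9
I4  is:17  ro:18  ex:23  wr:24  — struct: FPMUL busy until I3 writes@16
I5  is:25  ro:26  ex:27  wr:28  — WAW R2: wait I4 write@24
I6  is:29  ro:30  ex:31  wr:32  — struct: ALU busy until I5 writes@28
I7  is:30  ro:31  ex:36  wr:37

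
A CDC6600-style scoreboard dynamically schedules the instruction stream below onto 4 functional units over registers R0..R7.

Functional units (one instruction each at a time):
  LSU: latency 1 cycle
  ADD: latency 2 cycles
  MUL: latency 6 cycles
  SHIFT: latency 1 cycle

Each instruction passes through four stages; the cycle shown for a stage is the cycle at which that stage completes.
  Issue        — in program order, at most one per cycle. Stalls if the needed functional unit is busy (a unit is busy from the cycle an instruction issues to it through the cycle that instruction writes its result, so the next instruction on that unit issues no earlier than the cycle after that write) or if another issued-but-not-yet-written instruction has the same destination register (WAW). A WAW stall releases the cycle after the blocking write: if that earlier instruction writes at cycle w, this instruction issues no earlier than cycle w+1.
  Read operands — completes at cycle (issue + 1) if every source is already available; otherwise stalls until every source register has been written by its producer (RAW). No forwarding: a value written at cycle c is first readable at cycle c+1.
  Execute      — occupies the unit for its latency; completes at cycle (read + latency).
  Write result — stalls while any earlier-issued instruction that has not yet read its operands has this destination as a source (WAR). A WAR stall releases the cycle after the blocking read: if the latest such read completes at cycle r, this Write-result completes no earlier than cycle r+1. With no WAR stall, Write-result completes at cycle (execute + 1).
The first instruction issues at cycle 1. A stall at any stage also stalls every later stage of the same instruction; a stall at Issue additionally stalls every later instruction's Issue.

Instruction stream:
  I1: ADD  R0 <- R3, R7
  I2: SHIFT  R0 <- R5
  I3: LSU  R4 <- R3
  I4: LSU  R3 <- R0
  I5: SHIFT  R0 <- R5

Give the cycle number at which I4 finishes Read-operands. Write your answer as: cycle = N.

cycle = 12

c1: issue I1 (ADD)
c2: I1 read-ops
c4: I1 finished on ADD
c5: I1→R0
c6: issue I2 (SHIFT)
c7: I2 read-ops; issue I3 (LSU)
c8: I2 finished on SHIFT; I3 read-ops
c9: I2→R0; I3 finished on LSU
c10: I3→R4
c11: issue I4 (LSU)
c12: I4 read-ops; issue I5 (SHIFT)
c13: I4 finished on LSU; I5 read-ops
c14: I4→R3; I5 finished on SHIFT
c15: I5→R0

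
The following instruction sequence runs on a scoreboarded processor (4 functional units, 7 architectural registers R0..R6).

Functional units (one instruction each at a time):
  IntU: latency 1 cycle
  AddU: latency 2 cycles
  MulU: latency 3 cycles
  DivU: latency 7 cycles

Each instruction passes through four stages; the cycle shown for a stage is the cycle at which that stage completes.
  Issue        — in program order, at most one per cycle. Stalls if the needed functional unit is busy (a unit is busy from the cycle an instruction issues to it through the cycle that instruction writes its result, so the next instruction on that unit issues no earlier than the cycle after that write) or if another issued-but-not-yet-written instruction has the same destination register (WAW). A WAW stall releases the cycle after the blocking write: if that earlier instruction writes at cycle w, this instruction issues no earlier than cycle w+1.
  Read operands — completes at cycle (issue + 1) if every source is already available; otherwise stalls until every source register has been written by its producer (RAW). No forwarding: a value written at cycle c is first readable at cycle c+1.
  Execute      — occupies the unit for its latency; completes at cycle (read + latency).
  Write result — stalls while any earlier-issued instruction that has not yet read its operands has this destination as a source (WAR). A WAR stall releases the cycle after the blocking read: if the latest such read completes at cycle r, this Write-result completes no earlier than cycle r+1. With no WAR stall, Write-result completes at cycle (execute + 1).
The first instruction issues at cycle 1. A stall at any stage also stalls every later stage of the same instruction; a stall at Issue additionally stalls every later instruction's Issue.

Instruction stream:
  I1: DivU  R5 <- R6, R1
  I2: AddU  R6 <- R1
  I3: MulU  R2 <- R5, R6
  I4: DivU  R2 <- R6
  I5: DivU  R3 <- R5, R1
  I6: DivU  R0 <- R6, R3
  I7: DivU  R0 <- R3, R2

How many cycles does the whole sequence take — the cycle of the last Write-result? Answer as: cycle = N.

cycle 1: issue I1 (DivU)
cycle 2: I1 read-ops; issue I2 (AddU)
cycle 3: I2 read-ops; issue I3 (MulU)
cycle 5: I2 finished on AddU
cycle 6: I2→R6
cycle 9: I1 finished on DivU
cycle 10: I1→R5
cycle 11: I3 read-ops
cycle 14: I3 finished on MulU
cycle 15: I3→R2
cycle 16: issue I4 (DivU)
cycle 17: I4 read-ops
cycle 24: I4 finished on DivU
cycle 25: I4→R2
cycle 26: issue I5 (DivU)
cycle 27: I5 read-ops
cycle 34: I5 finished on DivU
cycle 35: I5→R3
cycle 36: issue I6 (DivU)
cycle 37: I6 read-ops
cycle 44: I6 finished on DivU
cycle 45: I6→R0
cycle 46: issue I7 (DivU)
cycle 47: I7 read-ops
cycle 54: I7 finished on DivU
cycle 55: I7→R0

cycle = 55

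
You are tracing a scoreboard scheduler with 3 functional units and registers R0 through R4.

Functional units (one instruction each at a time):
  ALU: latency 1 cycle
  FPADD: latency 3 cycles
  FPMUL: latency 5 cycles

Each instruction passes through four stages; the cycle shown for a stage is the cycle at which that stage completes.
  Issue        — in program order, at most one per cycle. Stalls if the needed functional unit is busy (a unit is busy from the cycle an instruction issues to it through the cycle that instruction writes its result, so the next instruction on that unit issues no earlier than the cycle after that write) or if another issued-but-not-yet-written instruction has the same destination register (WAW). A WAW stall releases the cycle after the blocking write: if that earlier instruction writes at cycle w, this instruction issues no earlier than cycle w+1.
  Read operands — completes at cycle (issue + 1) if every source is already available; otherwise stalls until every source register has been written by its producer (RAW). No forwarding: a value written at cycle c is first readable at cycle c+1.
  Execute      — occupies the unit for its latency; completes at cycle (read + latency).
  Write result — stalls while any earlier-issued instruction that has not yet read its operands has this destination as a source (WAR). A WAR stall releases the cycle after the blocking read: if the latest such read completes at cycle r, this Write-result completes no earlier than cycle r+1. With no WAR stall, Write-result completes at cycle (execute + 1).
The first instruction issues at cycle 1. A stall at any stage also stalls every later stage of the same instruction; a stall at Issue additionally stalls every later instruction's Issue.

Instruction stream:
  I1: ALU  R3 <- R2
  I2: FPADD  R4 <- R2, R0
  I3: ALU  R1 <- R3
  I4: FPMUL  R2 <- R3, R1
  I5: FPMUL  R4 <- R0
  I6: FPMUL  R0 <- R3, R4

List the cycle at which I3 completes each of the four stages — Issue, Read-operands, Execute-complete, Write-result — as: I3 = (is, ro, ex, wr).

c1: I1 dispatched to ALU
c2: I1 operands ready | I2 dispatched to FPADD
c3: I1 complete | I2 operands ready
c4: R3←I1
c5: I3 dispatched to ALU
c6: I2 complete | I3 operands ready | I4 dispatched to FPMUL
c7: R4←I2 | I3 complete
c8: R1←I3
c9: I4 operands ready
c14: I4 complete
c15: R2←I4
c16: I5 dispatched to FPMUL
c17: I5 operands ready
c22: I5 complete
c23: R4←I5
c24: I6 dispatched to FPMUL
c25: I6 operands ready
c30: I6 complete
c31: R0←I6

I3 = (5, 6, 7, 8)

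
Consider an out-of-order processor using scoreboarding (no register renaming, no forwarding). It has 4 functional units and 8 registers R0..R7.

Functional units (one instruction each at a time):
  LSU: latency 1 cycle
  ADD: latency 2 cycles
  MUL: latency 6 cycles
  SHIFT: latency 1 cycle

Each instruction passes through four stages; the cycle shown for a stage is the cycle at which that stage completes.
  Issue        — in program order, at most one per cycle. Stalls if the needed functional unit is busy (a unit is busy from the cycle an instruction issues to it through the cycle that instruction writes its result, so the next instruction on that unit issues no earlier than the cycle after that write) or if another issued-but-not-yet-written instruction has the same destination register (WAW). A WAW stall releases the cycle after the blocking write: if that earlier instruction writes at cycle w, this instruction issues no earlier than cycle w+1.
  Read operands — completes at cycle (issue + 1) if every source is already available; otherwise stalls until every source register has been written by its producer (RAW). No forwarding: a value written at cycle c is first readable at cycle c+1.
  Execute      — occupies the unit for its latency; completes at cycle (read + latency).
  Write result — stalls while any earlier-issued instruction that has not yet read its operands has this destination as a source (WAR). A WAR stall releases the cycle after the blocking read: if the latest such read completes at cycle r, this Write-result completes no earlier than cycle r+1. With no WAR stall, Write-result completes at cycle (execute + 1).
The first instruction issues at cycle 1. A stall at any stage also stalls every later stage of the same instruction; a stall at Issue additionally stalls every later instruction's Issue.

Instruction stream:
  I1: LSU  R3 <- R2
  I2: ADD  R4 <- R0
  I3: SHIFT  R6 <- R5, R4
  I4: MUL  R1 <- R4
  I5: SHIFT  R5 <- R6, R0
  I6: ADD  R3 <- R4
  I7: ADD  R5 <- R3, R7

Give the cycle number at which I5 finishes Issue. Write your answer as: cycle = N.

cycle = 10

c1: I1 dispatched to LSU
c2: I1 operands ready, I2 dispatched to ADD
c3: I1 complete, I2 operands ready, I3 dispatched to SHIFT
c4: R3←I1, I4 dispatched to MUL
c5: I2 complete
c6: R4←I2
c7: I3 operands ready, I4 operands ready
c8: I3 complete
c9: R6←I3
c10: I5 dispatched to SHIFT
c11: I5 operands ready, I6 dispatched to ADD
c12: I5 complete, I6 operands ready
c13: I4 complete, R5←I5
c14: R1←I4, I6 complete
c15: R3←I6
c16: I7 dispatched to ADD
c17: I7 operands ready
c19: I7 complete
c20: R5←I7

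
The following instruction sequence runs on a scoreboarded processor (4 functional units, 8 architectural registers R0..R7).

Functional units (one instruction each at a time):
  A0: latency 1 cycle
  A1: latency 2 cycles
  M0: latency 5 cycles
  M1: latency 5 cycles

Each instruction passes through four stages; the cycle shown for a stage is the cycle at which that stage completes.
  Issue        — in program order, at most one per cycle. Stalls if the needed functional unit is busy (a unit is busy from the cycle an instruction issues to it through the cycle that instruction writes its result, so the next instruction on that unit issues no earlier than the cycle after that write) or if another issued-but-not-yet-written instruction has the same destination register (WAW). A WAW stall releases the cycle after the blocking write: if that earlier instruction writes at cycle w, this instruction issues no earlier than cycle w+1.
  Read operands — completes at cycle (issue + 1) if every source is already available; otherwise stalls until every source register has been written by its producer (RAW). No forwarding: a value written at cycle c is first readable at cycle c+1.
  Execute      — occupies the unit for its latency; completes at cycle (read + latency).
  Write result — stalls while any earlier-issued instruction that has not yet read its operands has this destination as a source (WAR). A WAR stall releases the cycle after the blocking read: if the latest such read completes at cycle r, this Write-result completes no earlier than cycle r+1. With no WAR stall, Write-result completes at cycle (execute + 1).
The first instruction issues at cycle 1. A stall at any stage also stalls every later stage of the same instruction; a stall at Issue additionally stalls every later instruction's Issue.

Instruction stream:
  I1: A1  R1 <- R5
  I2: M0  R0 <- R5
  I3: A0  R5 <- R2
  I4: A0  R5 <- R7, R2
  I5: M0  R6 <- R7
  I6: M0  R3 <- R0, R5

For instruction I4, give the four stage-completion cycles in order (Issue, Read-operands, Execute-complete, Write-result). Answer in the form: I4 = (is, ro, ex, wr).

I4 = (7, 8, 9, 10)

[1] I1→A1
[2] I1 RO | I2→M0
[3] I2 RO | I3→A0
[4] I1 EX | I3 RO
[5] I1 WR R1 | I3 EX
[6] I3 WR R5
[7] I4→A0
[8] I2 EX | I4 RO
[9] I2 WR R0 | I4 EX
[10] I4 WR R5 | I5→M0
[11] I5 RO
[16] I5 EX
[17] I5 WR R6
[18] I6→M0
[19] I6 RO
[24] I6 EX
[25] I6 WR R3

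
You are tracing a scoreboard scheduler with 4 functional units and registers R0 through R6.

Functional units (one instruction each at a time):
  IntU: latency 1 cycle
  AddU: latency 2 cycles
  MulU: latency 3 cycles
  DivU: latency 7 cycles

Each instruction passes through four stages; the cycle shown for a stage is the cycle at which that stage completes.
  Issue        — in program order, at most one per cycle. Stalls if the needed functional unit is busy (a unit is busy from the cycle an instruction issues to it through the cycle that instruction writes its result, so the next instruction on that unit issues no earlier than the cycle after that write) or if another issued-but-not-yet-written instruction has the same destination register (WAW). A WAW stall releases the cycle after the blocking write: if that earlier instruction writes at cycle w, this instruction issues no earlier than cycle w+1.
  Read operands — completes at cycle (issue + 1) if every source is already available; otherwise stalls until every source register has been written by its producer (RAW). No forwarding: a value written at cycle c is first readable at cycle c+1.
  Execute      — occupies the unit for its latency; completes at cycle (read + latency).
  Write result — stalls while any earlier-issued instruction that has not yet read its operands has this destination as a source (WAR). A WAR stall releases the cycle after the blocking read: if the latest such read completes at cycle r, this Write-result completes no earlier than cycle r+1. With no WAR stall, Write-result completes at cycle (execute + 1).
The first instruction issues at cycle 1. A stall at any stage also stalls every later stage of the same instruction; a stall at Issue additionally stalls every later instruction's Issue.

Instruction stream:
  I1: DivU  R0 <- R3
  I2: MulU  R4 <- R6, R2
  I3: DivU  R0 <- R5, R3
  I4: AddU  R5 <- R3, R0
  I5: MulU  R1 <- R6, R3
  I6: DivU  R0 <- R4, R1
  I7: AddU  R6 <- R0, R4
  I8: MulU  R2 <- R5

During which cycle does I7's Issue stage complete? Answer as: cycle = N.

[1] issue I1 (DivU)
[2] I1 read-ops; issue I2 (MulU)
[3] I2 read-ops
[6] I2 finished on MulU
[7] I2→R4
[9] I1 finished on DivU
[10] I1→R0
[11] issue I3 (DivU)
[12] I3 read-ops; issue I4 (AddU)
[13] issue I5 (MulU)
[14] I5 read-ops
[17] I5 finished on MulU
[18] I5→R1
[19] I3 finished on DivU
[20] I3→R0
[21] I4 read-ops; issue I6 (DivU)
[22] I6 read-ops
[23] I4 finished on AddU
[24] I4→R5
[25] issue I7 (AddU)
[26] issue I8 (MulU)
[27] I8 read-ops
[29] I6 finished on DivU
[30] I6→R0; I8 finished on MulU
[31] I7 read-ops; I8→R2
[33] I7 finished on AddU
[34] I7→R6

cycle = 25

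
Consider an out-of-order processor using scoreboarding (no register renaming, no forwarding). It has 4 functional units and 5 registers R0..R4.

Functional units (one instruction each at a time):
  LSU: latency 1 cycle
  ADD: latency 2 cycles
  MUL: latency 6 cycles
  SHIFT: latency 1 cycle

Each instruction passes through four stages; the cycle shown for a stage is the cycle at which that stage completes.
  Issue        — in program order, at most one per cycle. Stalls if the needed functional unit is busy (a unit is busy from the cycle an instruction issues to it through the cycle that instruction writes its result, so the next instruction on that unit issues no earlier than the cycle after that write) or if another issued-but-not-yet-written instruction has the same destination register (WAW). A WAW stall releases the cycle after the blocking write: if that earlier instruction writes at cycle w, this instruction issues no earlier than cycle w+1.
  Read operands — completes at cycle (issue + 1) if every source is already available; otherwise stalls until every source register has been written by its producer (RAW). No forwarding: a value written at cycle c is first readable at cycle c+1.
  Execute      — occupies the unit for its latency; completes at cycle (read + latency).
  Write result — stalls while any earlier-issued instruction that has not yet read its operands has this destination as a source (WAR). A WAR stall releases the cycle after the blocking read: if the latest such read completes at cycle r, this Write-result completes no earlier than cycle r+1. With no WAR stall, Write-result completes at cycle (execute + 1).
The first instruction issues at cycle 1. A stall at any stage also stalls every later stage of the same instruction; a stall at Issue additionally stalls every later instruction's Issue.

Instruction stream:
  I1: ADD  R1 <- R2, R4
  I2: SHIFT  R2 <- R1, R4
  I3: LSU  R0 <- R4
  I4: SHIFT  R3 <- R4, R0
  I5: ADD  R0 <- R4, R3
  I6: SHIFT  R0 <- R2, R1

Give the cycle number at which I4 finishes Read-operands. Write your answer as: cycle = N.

cycle = 10

cycle 1: I1→ADD
cycle 2: I1 RO, I2→SHIFT
cycle 3: I3→LSU
cycle 4: I1 EX, I3 RO
cycle 5: I1 WR R1, I3 EX
cycle 6: I2 RO, I3 WR R0
cycle 7: I2 EX
cycle 8: I2 WR R2
cycle 9: I4→SHIFT
cycle 10: I4 RO, I5→ADD
cycle 11: I4 EX
cycle 12: I4 WR R3
cycle 13: I5 RO
cycle 15: I5 EX
cycle 16: I5 WR R0
cycle 17: I6→SHIFT
cycle 18: I6 RO
cycle 19: I6 EX
cycle 20: I6 WR R0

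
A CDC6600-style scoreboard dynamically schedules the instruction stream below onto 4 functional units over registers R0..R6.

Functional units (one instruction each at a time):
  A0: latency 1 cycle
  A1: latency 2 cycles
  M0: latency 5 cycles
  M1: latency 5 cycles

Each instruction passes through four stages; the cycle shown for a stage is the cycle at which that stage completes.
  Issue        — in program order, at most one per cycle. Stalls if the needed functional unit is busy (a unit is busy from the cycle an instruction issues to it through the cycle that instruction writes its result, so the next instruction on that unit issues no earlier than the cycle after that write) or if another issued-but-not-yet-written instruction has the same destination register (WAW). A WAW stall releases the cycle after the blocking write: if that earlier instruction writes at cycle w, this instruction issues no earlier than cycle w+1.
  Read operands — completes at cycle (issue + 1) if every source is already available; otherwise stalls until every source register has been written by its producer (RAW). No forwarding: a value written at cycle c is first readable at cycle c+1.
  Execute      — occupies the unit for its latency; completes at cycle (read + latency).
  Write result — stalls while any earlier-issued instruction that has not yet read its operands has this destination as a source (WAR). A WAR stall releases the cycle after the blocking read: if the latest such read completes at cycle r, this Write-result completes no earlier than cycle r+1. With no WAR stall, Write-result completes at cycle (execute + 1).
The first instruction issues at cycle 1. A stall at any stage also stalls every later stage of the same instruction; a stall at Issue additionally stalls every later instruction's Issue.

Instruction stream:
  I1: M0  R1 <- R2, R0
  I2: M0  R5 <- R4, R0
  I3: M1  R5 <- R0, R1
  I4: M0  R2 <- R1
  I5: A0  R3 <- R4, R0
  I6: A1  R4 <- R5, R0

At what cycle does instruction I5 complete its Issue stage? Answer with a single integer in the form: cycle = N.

I1 -> (1, 2, 7, 8)
I2 -> (9, 10, 15, 16)  // struct: M0 busy until I1 writes@8
I3 -> (17, 18, 23, 24)  // WAW R5: wait I2 write@16
I4 -> (18, 19, 24, 25)
I5 -> (19, 20, 21, 22)
I6 -> (20, 25, 27, 28)  // RAW R5: wait I3 write@24

cycle = 19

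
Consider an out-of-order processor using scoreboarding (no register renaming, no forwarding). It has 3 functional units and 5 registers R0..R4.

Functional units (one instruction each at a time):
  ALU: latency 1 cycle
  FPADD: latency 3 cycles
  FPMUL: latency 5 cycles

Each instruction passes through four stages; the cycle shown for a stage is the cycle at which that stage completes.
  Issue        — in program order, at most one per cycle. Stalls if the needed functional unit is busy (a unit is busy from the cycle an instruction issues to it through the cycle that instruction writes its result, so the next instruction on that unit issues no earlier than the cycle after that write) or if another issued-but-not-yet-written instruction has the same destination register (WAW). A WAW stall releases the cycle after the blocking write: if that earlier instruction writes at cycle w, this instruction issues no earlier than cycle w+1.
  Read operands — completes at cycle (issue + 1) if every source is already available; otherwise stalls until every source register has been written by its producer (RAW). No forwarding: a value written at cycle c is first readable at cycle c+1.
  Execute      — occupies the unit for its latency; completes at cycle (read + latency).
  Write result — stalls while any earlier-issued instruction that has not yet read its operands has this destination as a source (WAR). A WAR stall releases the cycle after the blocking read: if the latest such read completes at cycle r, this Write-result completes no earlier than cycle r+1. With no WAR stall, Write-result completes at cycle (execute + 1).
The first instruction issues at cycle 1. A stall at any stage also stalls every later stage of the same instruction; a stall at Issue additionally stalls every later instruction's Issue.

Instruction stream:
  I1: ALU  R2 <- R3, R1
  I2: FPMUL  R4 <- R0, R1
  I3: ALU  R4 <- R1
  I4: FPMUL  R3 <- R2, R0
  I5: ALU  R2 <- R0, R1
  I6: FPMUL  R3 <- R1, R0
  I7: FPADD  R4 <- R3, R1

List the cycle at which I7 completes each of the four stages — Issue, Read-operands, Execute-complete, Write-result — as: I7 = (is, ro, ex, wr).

I1 -> (1, 2, 3, 4)
I2 -> (2, 3, 8, 9)
I3 -> (10, 11, 12, 13)  // WAW R4: wait I2 write@9
I4 -> (11, 12, 17, 18)
I5 -> (14, 15, 16, 17)  // struct: ALU busy until I3 writes@13
I6 -> (19, 20, 25, 26)  // struct: FPMUL busy until I4 writes@18
I7 -> (20, 27, 30, 31)  // RAW R3: wait I6 write@26

I7 = (20, 27, 30, 31)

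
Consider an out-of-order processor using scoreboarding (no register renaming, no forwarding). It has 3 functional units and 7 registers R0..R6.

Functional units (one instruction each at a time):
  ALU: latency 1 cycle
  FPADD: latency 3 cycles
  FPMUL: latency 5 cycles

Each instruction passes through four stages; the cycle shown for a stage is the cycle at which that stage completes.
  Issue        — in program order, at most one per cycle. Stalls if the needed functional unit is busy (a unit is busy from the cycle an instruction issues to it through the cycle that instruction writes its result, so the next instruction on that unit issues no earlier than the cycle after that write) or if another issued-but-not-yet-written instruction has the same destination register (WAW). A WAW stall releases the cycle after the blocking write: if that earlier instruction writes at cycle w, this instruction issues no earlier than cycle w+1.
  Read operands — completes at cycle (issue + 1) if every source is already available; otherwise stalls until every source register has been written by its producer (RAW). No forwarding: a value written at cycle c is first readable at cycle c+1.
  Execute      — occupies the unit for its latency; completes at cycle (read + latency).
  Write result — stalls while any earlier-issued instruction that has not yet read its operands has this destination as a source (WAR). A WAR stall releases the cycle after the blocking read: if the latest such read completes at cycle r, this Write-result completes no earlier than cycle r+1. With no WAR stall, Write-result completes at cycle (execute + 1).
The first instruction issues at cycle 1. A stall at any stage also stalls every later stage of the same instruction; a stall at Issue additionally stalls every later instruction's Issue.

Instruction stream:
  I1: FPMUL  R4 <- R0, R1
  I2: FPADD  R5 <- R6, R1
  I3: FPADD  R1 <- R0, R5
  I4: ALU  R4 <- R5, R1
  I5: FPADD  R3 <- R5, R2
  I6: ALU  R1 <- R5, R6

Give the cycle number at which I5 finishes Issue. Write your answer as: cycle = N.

cycle = 14

cycle 1: I1→FPMUL
cycle 2: I1 RO · I2→FPADD
cycle 3: I2 RO
cycle 6: I2 EX
cycle 7: I1 EX · I2 WR R5
cycle 8: I1 WR R4 · I3→FPADD
cycle 9: I3 RO · I4→ALU
cycle 12: I3 EX
cycle 13: I3 WR R1
cycle 14: I4 RO · I5→FPADD
cycle 15: I4 EX · I5 RO
cycle 16: I4 WR R4
cycle 17: I6→ALU
cycle 18: I5 EX · I6 RO
cycle 19: I5 WR R3 · I6 EX
cycle 20: I6 WR R1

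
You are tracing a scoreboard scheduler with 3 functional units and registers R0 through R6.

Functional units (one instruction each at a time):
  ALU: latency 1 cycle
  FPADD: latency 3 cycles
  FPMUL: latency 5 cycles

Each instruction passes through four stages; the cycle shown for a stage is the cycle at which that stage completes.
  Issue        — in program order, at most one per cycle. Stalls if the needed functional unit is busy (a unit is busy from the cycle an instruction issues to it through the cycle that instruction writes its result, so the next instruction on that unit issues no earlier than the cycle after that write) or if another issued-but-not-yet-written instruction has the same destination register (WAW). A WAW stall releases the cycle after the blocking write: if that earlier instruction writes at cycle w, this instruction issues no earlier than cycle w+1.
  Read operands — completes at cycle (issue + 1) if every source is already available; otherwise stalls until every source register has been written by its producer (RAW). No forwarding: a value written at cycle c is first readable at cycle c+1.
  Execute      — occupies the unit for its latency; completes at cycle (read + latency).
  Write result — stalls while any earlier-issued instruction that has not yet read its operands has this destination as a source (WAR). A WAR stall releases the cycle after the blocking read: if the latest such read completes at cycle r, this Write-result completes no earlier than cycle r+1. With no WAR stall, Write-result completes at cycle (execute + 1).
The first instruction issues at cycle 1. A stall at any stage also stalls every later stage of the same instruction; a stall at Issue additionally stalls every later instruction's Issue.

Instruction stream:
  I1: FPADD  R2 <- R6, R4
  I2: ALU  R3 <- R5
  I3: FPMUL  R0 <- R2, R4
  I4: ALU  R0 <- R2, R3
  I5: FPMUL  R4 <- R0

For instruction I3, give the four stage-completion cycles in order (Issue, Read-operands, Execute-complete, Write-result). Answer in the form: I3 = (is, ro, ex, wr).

I3 = (3, 7, 12, 13)

[I1] 1/2/5/6
[I2] 2/3/4/5
[I3] 3/7/12/13  (RAW R2: wait I1 write@6)
[I4] 14/15/16/17  (WAW R0: wait I3 write@13)
[I5] 15/18/23/24  (RAW R0: wait I4 write@17)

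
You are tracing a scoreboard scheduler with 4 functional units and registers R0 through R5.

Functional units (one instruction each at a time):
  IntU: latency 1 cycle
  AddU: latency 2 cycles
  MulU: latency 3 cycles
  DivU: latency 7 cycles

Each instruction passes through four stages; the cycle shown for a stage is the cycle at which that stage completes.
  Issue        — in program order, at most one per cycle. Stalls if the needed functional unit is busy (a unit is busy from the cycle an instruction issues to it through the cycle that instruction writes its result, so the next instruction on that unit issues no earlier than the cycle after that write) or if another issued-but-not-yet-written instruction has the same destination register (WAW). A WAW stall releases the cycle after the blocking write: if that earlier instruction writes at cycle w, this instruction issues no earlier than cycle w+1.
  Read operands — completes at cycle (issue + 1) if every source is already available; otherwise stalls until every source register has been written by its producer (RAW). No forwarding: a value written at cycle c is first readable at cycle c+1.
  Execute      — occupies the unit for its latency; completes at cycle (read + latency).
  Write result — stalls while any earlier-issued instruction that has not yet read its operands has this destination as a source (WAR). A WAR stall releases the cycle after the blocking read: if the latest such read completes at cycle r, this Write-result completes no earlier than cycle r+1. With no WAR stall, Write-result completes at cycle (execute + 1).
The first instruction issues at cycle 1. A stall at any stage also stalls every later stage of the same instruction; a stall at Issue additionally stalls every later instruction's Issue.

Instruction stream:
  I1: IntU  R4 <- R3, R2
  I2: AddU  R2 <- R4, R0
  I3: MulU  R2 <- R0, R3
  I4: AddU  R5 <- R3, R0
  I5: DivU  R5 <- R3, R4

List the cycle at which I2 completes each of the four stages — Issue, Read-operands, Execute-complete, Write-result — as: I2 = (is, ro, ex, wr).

t=1  I1→IntU
t=2  I1 RO; I2→AddU
t=3  I1 EX
t=4  I1 WR R4
t=5  I2 RO
t=7  I2 EX
t=8  I2 WR R2
t=9  I3→MulU
t=10  I3 RO; I4→AddU
t=11  I4 RO
t=13  I3 EX; I4 EX
t=14  I3 WR R2; I4 WR R5
t=15  I5→DivU
t=16  I5 RO
t=23  I5 EX
t=24  I5 WR R5

I2 = (2, 5, 7, 8)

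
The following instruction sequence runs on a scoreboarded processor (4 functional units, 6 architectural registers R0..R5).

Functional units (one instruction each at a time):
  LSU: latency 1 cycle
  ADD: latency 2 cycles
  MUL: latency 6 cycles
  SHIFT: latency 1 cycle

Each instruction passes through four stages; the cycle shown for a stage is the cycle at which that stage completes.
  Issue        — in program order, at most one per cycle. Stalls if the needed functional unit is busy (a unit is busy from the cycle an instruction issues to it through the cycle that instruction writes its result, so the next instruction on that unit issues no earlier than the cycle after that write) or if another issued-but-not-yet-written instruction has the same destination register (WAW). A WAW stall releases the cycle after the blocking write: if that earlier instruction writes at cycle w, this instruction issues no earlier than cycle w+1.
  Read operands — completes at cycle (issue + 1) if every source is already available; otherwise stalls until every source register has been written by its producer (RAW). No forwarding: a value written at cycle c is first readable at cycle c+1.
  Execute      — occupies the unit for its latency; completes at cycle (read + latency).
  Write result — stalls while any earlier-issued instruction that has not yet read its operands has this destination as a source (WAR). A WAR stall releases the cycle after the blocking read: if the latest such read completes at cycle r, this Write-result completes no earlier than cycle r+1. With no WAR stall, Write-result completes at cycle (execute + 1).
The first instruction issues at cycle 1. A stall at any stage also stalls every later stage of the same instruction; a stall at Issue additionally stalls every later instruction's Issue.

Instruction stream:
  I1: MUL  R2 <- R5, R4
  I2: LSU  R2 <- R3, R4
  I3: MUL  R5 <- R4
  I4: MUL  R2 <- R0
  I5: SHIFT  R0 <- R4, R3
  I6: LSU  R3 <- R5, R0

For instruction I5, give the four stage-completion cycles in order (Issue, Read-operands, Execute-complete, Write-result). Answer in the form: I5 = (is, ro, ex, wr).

c1: I1 dispatched to MUL
c2: I1 operands ready
c8: I1 complete
c9: R2←I1
c10: I2 dispatched to LSU
c11: I2 operands ready | I3 dispatched to MUL
c12: I2 complete | I3 operands ready
c13: R2←I2
c18: I3 complete
c19: R5←I3
c20: I4 dispatched to MUL
c21: I4 operands ready | I5 dispatched to SHIFT
c22: I5 operands ready | I6 dispatched to LSU
c23: I5 complete
c24: R0←I5
c25: I6 operands ready
c26: I6 complete
c27: I4 complete | R3←I6
c28: R2←I4

I5 = (21, 22, 23, 24)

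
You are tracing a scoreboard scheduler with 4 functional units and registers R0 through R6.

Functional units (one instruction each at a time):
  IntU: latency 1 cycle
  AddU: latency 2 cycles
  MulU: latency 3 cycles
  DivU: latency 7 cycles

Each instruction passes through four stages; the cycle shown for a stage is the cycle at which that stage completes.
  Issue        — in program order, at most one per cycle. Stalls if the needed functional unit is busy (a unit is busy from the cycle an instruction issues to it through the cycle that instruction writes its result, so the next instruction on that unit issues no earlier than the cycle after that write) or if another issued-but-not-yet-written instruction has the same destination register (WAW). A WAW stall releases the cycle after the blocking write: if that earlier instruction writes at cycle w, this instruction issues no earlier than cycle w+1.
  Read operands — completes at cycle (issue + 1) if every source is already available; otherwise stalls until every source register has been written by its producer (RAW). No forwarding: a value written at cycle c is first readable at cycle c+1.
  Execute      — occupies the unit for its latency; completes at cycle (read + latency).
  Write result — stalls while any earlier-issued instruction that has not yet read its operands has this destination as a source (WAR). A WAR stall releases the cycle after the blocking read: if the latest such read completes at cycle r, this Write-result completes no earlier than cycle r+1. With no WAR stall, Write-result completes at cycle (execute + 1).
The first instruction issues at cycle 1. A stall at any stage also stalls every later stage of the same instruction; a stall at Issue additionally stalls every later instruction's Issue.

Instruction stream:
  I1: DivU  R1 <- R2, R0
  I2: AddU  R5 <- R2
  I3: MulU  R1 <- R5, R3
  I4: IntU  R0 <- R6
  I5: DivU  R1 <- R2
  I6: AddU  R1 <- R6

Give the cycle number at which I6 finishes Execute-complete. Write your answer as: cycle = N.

[1] issue I1 (DivU)
[2] I1 read-ops, issue I2 (AddU)
[3] I2 read-ops
[5] I2 finished on AddU
[6] I2→R5
[9] I1 finished on DivU
[10] I1→R1
[11] issue I3 (MulU)
[12] I3 read-ops, issue I4 (IntU)
[13] I4 read-ops
[14] I4 finished on IntU
[15] I3 finished on MulU, I4→R0
[16] I3→R1
[17] issue I5 (DivU)
[18] I5 read-ops
[25] I5 finished on DivU
[26] I5→R1
[27] issue I6 (AddU)
[28] I6 read-ops
[30] I6 finished on AddU
[31] I6→R1

cycle = 30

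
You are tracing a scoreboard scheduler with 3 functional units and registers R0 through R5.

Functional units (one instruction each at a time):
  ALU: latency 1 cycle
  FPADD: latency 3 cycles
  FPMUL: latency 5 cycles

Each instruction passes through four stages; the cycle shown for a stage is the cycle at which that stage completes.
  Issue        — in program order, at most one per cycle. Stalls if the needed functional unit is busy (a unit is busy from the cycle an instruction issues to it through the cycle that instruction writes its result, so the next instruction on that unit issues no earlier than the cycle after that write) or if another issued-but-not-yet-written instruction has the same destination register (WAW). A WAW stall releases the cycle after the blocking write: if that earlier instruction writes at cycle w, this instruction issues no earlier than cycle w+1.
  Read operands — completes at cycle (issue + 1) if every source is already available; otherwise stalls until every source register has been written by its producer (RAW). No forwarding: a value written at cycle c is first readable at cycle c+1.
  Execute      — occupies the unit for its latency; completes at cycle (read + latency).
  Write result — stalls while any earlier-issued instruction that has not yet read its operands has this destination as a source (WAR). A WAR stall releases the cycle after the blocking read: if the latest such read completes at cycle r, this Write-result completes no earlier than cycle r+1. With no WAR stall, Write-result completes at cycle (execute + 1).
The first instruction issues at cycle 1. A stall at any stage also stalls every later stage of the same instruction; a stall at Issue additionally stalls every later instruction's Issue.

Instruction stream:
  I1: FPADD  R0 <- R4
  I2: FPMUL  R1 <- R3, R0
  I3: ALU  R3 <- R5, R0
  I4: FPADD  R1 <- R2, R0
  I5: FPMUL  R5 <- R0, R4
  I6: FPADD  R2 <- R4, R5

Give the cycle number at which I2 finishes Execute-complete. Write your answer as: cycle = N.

  I1 | 1 | 2 | 5 | 6
  I2 | 2 | 7 | 12 | 13   RAW R0: wait I1 write@6
  I3 | 3 | 7 | 8 | 9   RAW R0: wait I1 write@6
  I4 | 14 | 15 | 18 | 19   WAW R1: wait I2 write@13
  I5 | 15 | 16 | 21 | 22
  I6 | 20 | 23 | 26 | 27   struct: FPADD busy until I4 writes@19 · RAW R5: wait I5 write@22

cycle = 12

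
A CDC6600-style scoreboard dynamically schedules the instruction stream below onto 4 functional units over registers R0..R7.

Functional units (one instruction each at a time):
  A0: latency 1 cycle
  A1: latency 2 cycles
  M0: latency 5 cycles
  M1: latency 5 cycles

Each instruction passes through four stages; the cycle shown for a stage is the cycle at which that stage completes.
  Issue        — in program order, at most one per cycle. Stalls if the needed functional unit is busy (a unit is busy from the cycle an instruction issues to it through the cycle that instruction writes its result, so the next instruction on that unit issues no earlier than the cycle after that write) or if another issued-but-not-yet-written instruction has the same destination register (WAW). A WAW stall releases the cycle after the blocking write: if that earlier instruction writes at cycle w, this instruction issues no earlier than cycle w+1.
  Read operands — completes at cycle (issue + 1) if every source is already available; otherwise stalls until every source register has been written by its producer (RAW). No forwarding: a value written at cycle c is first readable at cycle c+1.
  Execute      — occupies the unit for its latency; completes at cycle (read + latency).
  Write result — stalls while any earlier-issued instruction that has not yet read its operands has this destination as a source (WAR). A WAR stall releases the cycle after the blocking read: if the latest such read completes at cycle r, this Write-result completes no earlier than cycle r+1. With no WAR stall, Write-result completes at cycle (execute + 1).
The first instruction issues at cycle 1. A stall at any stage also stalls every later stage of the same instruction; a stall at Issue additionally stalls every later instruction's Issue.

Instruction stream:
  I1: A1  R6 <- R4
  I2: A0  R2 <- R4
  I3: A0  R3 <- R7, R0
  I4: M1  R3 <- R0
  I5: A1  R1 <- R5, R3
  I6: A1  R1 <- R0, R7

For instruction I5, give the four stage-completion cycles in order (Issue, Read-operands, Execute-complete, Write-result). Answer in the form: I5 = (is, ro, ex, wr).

I5 = (11, 18, 20, 21)

cycle 1: I1 dispatched to A1
cycle 2: I1 operands ready, I2 dispatched to A0
cycle 3: I2 operands ready
cycle 4: I1 complete, I2 complete
cycle 5: R6←I1, R2←I2
cycle 6: I3 dispatched to A0
cycle 7: I3 operands ready
cycle 8: I3 complete
cycle 9: R3←I3
cycle 10: I4 dispatched to M1
cycle 11: I4 operands ready, I5 dispatched to A1
cycle 16: I4 complete
cycle 17: R3←I4
cycle 18: I5 operands ready
cycle 20: I5 complete
cycle 21: R1←I5
cycle 22: I6 dispatched to A1
cycle 23: I6 operands ready
cycle 25: I6 complete
cycle 26: R1←I6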